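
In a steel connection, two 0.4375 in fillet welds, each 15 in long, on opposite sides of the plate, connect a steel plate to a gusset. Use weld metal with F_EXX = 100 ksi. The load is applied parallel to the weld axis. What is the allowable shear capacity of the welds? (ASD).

R_n/Ω ≈ 278 kips

Effective throat t_e = 0.707 × 0.4375 = 0.3093 in.
Total length L = 30 in; A_we = 0.3093 × 30 = 9.279 in².
F_nw = 0.6 F_EXX = 0.6 × 100 = 60 ksi.
R_n = 60 × 9.279 = 556.8 kips; R_n/Ω = 556.8/2.0 = 278.4 kips.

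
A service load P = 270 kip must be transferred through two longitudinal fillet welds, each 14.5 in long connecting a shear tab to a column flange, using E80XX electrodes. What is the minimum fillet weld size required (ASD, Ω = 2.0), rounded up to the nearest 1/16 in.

E80XX → F_EXX = 80 ksi.
Total weld length L = 29 in.
Required throat t_e = P × Ω / (0.6 F_EXX × L) = 270 × 2.0 / (0.6 × 80 × 29) = 0.3879 in.
Required leg w = t_e / 0.707 = 0.5487 in → use 9/16 in.

w = 9/16 in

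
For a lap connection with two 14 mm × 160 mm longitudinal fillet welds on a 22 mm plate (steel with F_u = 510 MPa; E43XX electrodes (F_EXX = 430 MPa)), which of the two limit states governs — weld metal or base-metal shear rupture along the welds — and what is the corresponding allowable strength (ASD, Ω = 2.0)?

R_n/Ω ≈ 409 kN (weld metal governs)

t_e = 0.707 × 14 = 9.898 mm; L = 320 mm.
Weld metal: R_n/Ω = (1/2.0) × 0.6 × 430 × 9.898 × 320 × 10⁻³ = 408.6 kN.
Base metal (shear rupture): R_n/Ω = (1/2.0) × 0.6 × 510 × 22 × 320 × 10⁻³ = 1077 kN.
Governing: weld metal.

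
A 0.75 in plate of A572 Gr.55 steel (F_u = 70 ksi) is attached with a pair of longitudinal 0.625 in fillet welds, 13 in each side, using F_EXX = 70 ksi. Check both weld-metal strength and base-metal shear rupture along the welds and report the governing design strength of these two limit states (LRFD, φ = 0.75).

t_e = 0.707 × 0.625 = 0.4419 in; L = 26 in.
Weld metal: φR_n = 0.75 × 0.6 × 70 × 0.4419 × 26 = 361.9 kip.
Base metal (shear rupture): φR_n = 0.75 × 0.6 × 70 × 0.75 × 26 = 614.2 kip.
Governing: weld metal.

φR_n ≈ 362 kip (weld metal governs)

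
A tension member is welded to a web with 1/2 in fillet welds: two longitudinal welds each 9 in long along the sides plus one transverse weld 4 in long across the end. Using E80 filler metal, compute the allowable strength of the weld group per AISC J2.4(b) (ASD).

R_n/Ω ≈ 187 kips

E80XX → F_EXX = 80 ksi.
t_e = 0.707 × 0.5 = 0.3535 in.
R_nwl = 0.6 × 80 × 0.3535 × 18 = 305.4 kips (longitudinal, 2 welds).
R_nwt = 0.6 × 80 × 0.3535 × 4 = 67.87 kips (transverse, base value).
(i) R_nwl + R_nwt = 373.3 kips; (ii) 0.85 R_nwl + 1.5 R_nwt = 361.4 kips.
R_n = max = 373.3 kips [governs: (i)]; R_n/Ω = 186.6 kips.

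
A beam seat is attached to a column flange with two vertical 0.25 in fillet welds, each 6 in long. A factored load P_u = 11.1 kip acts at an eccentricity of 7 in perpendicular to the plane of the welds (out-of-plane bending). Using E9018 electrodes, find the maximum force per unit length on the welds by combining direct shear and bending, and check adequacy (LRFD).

f_max ≈ 6.54 kip/in; adequate

E90XX → F_EXX = 90 ksi.
L_w = 2 × 6 = 12 in; section modulus (unit throat) S = 2 × L²/6 = 12 in².
Direct shear f_v = P/L_w = 11.1/12 = 0.925 kip/in.
Moment M = P × e = 11.1 × 7 = 77.7 kip·in; bending f_b = M/S = 6.475 kip/in.
f_max = √(f_v² + f_b²) = √(0.925² + 6.475²) = 6.541 kip/in.
φr_n = 0.75 × 0.6 × 90 × (0.707 × 0.25) = 7.158 kip/in → adequate.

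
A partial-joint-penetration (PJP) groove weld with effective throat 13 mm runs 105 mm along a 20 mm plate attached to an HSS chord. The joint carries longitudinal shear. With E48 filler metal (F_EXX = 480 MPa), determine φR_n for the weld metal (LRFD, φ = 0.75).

φR_n ≈ 295 kN

Effective throat (given) t_e = 13 mm.
A_we = 13 × 105 = 1365 mm².
F_nw = 0.6 F_EXX = 288 MPa.
φR_n = 0.75 × 288 × 1365 × 10⁻³ = 294.8 kN.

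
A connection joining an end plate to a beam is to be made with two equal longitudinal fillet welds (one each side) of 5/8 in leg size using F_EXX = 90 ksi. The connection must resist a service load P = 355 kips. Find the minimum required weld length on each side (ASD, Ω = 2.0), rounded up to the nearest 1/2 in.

L = 15 in on each side

Throat t_e = 0.707 × 0.625 = 0.4419 in.
r_n/Ω = (0.6 × 90 × 0.4419) / 2.0 = 11.93 kip/in.
L_req = P / (r_n/Ω) = 355 / 11.93 = 29.76 in total.
Per side: 29.76 / 2 = 14.88 in.
Round up → use L = 15 in on each side.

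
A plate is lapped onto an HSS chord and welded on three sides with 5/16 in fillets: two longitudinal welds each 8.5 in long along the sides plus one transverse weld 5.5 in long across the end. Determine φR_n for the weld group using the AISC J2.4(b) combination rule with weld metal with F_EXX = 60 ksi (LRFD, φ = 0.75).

φR_n ≈ 135 kips

t_e = 0.707 × 0.3125 = 0.2209 in.
R_nwl = 0.6 × 60 × 0.2209 × 17 = 135.2 kips (longitudinal, 2 welds).
R_nwt = 0.6 × 60 × 0.2209 × 5.5 = 43.75 kips (transverse, base value).
(i) R_nwl + R_nwt = 179 kips; (ii) 0.85 R_nwl + 1.5 R_nwt = 180.6 kips.
R_n = max = 180.6 kips [governs: (ii)]; φR_n = 135.4 kips.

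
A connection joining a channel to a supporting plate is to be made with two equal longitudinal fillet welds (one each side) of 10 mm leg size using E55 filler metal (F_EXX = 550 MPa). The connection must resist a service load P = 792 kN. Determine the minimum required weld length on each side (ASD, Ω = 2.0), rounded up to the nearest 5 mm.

L = 340 mm on each side

Throat t_e = 0.707 × 10 = 7.07 mm.
r_n/Ω = (0.6 × 550 × 7.07) / 2.0 = 1167 N/mm = 1.167 kN/mm.
L_req = P / (r_n/Ω) = 792 / 1.167 = 678.9 mm total.
Per side: 678.9 / 2 = 339.5 mm.
Round up → use L = 340 mm on each side.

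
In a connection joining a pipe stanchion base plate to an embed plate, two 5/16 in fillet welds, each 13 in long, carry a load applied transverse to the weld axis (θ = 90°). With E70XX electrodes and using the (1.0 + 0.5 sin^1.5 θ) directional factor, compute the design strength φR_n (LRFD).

E70XX → F_EXX = 70 ksi.
t_e = 0.707 × 0.3125 = 0.2209 in; A_we = 0.2209 × 26 = 5.744 in².
Directional factor: 1.0 + 0.5 sin^1.5(90°) = 1.5.
F_nw = 0.6 × 70 × 1.5 = 63 ksi.
φR_n = 0.75 × 63 × 5.744 = 271.4 kips.

φR_n ≈ 271 kips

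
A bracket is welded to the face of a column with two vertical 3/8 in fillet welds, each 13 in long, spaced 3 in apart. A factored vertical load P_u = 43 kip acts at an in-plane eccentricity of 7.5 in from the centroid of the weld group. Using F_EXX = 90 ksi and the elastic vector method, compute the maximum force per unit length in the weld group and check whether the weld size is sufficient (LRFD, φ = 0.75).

Total weld length L_w = 26 in. Treat welds as unit-width lines.
Polar moment about centroid: J = 2[d³/12 + d(b/2)²] = 2[13³/12 + 13×1.5²] = 424.7 in³.
Direct shear f_v = P/L_w = 43 / 26 = 1.654 kip/in (vertical).
Torsion M = P·e = 43 × 7.5 = 322.5 kip·in.
Critical point at (x, y) = (1.5, 6.5) from centroid. f_tx = M·y/J = 4.936 kip/in; f_ty = M·x/J = 1.139 kip/in.
Resultant f_max = √[f_tx² + (f_v + f_ty)²] = √[4.936² + (1.654 + 1.139)²] = 5.672 kip/in.
Capacity per unit length: φr_n = 0.75 × 0.6 × 90 × (0.707 × 0.375) = 10.74 kip/in.
5.672 ≤ 10.74 → adequate.

f_max ≈ 5.67 kip/in; adequate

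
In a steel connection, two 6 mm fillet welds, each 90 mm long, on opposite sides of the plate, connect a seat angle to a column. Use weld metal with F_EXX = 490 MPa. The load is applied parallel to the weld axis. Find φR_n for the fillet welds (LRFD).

Effective throat t_e = 0.707 × 6 = 4.242 mm.
Total length L = 180 mm; A_we = 4.242 × 180 = 763.6 mm².
F_nw = 0.6 F_EXX = 0.6 × 490 = 294 MPa.
φR_n = 0.75 × 294 × 763.6 × 10⁻³ = 168.4 kN.

φR_n ≈ 168 kN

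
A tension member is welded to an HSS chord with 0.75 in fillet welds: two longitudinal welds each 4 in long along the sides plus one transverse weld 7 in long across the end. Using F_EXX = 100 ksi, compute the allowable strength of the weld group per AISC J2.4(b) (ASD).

R_n/Ω ≈ 275 kips

t_e = 0.707 × 0.75 = 0.5302 in.
R_nwl = 0.6 × 100 × 0.5302 × 8 = 254.5 kips (longitudinal, 2 welds).
R_nwt = 0.6 × 100 × 0.5302 × 7 = 222.7 kips (transverse, base value).
(i) R_nwl + R_nwt = 477.2 kips; (ii) 0.85 R_nwl + 1.5 R_nwt = 550.4 kips.
R_n = max = 550.4 kips [governs: (ii)]; R_n/Ω = 275.2 kips.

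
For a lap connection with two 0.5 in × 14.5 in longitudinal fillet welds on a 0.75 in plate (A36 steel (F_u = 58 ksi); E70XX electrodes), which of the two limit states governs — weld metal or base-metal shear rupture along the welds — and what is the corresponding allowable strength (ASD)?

E70XX → F_EXX = 70 ksi.
t_e = 0.707 × 0.5 = 0.3535 in; L = 29 in.
Weld metal: R_n/Ω = (1/2.0) × 0.6 × 70 × 0.3535 × 29 = 215.3 kip.
Base metal (shear rupture): R_n/Ω = (1/2.0) × 0.6 × 58 × 0.75 × 29 = 378.4 kip.
Governing: weld metal.

R_n/Ω ≈ 215 kip (weld metal governs)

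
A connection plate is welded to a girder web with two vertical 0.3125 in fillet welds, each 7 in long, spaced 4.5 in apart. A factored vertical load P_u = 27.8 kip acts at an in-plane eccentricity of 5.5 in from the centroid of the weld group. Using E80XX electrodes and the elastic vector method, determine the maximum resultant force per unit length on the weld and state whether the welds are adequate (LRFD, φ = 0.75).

E80XX → F_EXX = 80 ksi.
Total weld length L_w = 14 in. Treat welds as unit-width lines.
Polar moment about centroid: J = 2[d³/12 + d(b/2)²] = 2[7³/12 + 7×2.25²] = 128 in³.
Direct shear f_v = P/L_w = 27.8 / 14 = 1.986 kip/in (vertical).
Torsion M = P·e = 27.8 × 5.5 = 152.9 kip·in.
Critical point at (x, y) = (2.25, 3.5) from centroid. f_tx = M·y/J = 4.179 kip/in; f_ty = M·x/J = 2.687 kip/in.
Resultant f_max = √[f_tx² + (f_v + f_ty)²] = √[4.179² + (1.986 + 2.687)²] = 6.269 kip/in.
Capacity per unit length: φr_n = 0.75 × 0.6 × 80 × (0.707 × 0.3125) = 7.954 kip/in.
6.269 ≤ 7.954 → adequate.

f_max ≈ 6.27 kip/in; adequate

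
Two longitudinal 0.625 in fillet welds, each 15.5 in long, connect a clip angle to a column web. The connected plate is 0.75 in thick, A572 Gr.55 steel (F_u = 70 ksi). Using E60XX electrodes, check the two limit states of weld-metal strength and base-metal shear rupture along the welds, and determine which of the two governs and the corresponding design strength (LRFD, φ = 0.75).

E60XX → F_EXX = 60 ksi.
t_e = 0.707 × 0.625 = 0.4419 in; L = 31 in.
Weld metal: φR_n = 0.75 × 0.6 × 60 × 0.4419 × 31 = 369.8 kip.
Base metal (shear rupture): φR_n = 0.75 × 0.6 × 70 × 0.75 × 31 = 732.4 kip.
Governing: weld metal.

φR_n ≈ 370 kip (weld metal governs)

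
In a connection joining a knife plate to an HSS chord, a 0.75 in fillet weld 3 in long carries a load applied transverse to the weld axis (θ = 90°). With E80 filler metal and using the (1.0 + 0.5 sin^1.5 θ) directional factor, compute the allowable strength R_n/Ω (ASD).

E80XX → F_EXX = 80 ksi.
t_e = 0.707 × 0.75 = 0.5302 in; A_we = 0.5302 × 3 = 1.591 in².
Directional factor: 1.0 + 0.5 sin^1.5(90°) = 1.5.
F_nw = 0.6 × 80 × 1.5 = 72 ksi.
R_n/Ω = (72 × 1.591) / 2.0 = 57.27 kip.

R_n/Ω ≈ 57.3 kip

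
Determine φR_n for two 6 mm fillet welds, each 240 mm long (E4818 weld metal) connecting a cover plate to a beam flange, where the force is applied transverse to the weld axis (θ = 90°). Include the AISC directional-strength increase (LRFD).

φR_n ≈ 660 kN

E48XX → F_EXX = 480 MPa.
t_e = 0.707 × 6 = 4.242 mm; A_we = 4.242 × 480 = 2036 mm².
Directional factor: 1.0 + 0.5 sin^1.5(90°) = 1.5.
F_nw = 0.6 × 480 × 1.5 = 432 MPa.
φR_n = 0.75 × 432 × 2036 × 10⁻³ = 659.7 kN.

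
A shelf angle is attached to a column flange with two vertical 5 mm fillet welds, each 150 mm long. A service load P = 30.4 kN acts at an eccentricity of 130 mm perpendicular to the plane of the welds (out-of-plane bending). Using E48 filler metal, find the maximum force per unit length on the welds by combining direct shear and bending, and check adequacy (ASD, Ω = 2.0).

E48XX → F_EXX = 480 MPa.
L_w = 2 × 150 = 300 mm; section modulus (unit throat) S = 2 × L²/6 = 7500 mm².
Direct shear f_v = P/L_w = 30.4×10³/300 = 101.3 N/mm.
Moment M = P × e = 30.4×10³ × 130 = 3952000 N·mm; bending f_b = M/S = 526.9 N/mm.
f_max = √(f_v² + f_b²) = √(101.3² + 526.9²) = 536.6 N/mm.
r_n/Ω = (1/2.0) × 0.6 × 480 × (0.707 × 5) = 509 N/mm → NOT adequate.

f_max ≈ 537 N/mm; NOT adequate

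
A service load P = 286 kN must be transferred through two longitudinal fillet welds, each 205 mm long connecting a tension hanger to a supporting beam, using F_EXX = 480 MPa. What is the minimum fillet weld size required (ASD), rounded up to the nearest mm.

w = 7 mm

Total weld length L = 410 mm.
Required throat t_e = P × Ω / (0.6 F_EXX × L) = 286 × 2.0 / (0.6 × 480 × 410 × 10⁻³) = 4.844 mm.
Required leg w = t_e / 0.707 = 6.852 mm → use 7 mm.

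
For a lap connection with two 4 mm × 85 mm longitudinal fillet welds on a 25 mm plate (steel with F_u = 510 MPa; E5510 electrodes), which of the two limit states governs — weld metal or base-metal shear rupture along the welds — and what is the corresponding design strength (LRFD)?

φR_n ≈ 119 kN (weld metal governs)

E55XX → F_EXX = 550 MPa.
t_e = 0.707 × 4 = 2.828 mm; L = 170 mm.
Weld metal: φR_n = 0.75 × 0.6 × 550 × 2.828 × 170 × 10⁻³ = 119 kN.
Base metal (shear rupture): φR_n = 0.75 × 0.6 × 510 × 25 × 170 × 10⁻³ = 975.4 kN.
Governing: weld metal.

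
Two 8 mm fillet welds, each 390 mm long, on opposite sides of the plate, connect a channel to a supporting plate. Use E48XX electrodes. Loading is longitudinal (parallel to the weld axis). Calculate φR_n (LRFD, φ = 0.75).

E48XX → F_EXX = 480 MPa.
Effective throat t_e = 0.707 × 8 = 5.656 mm.
Total length L = 780 mm; A_we = 5.656 × 780 = 4412 mm².
F_nw = 0.6 F_EXX = 0.6 × 480 = 288 MPa.
φR_n = 0.75 × 288 × 4412 × 10⁻³ = 952.9 kN.

φR_n ≈ 953 kN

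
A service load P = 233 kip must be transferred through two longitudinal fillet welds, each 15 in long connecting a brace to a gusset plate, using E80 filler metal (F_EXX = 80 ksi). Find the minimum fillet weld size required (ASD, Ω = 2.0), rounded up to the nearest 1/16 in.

Total weld length L = 30 in.
Required throat t_e = P × Ω / (0.6 F_EXX × L) = 233 × 2.0 / (0.6 × 80 × 30) = 0.3236 in.
Required leg w = t_e / 0.707 = 0.4577 in → use 1/2 in.

w = 1/2 in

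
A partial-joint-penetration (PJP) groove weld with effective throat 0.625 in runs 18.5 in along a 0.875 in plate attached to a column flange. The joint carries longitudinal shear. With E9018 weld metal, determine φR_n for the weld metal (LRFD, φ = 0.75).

E90XX → F_EXX = 90 ksi.
Effective throat (given) t_e = 0.625 in.
A_we = 0.625 × 18.5 = 11.56 in².
F_nw = 0.6 F_EXX = 54 ksi.
φR_n = 0.75 × 54 × 11.56 = 468.3 kips.

φR_n ≈ 468 kips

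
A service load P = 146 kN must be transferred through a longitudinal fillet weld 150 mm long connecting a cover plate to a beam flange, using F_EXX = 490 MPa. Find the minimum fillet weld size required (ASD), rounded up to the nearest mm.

w = 10 mm

Total weld length L = 150 mm.
Required throat t_e = P × Ω / (0.6 F_EXX × L) = 146 × 2.0 / (0.6 × 490 × 150 × 10⁻³) = 6.621 mm.
Required leg w = t_e / 0.707 = 9.365 mm → use 10 mm.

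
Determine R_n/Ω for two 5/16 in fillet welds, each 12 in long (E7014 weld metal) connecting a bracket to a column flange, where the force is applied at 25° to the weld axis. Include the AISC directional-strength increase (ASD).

E70XX → F_EXX = 70 ksi.
t_e = 0.707 × 0.3125 = 0.2209 in; A_we = 0.2209 × 24 = 5.302 in².
Directional factor: 1.0 + 0.5 sin^1.5(25°) = 1.137.
F_nw = 0.6 × 70 × 1.137 = 47.77 ksi.
R_n/Ω = (47.77 × 5.302) / 2.0 = 126.6 kips.

R_n/Ω ≈ 127 kips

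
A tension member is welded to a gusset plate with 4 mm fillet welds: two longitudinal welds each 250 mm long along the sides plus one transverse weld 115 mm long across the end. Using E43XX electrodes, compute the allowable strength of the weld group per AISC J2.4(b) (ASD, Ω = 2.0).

R_n/Ω ≈ 224 kN

E43XX → F_EXX = 430 MPa.
t_e = 0.707 × 4 = 2.828 mm.
R_nwl = 0.6 × 430 × 2.828 × 500 × 10⁻³ = 364.8 kN (longitudinal, 2 welds).
R_nwt = 0.6 × 430 × 2.828 × 115 × 10⁻³ = 83.91 kN (transverse, base value).
(i) R_nwl + R_nwt = 448.7 kN; (ii) 0.85 R_nwl + 1.5 R_nwt = 436 kN.
R_n = max = 448.7 kN [governs: (i)]; R_n/Ω = 224.4 kN.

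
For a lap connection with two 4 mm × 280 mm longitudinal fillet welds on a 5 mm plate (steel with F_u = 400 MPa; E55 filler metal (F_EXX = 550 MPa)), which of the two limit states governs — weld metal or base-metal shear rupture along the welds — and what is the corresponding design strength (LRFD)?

t_e = 0.707 × 4 = 2.828 mm; L = 560 mm.
Weld metal: φR_n = 0.75 × 0.6 × 550 × 2.828 × 560 × 10⁻³ = 392 kN.
Base metal (shear rupture): φR_n = 0.75 × 0.6 × 400 × 5 × 560 × 10⁻³ = 504 kN.
Governing: weld metal.

φR_n ≈ 392 kN (weld metal governs)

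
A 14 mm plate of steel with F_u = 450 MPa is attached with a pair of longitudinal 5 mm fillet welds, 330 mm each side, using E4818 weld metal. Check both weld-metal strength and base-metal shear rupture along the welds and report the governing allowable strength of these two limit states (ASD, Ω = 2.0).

E48XX → F_EXX = 480 MPa.
t_e = 0.707 × 5 = 3.535 mm; L = 660 mm.
Weld metal: R_n/Ω = (1/2.0) × 0.6 × 480 × 3.535 × 660 × 10⁻³ = 336 kN.
Base metal (shear rupture): R_n/Ω = (1/2.0) × 0.6 × 450 × 14 × 660 × 10⁻³ = 1247 kN.
Governing: weld metal.

R_n/Ω ≈ 336 kN (weld metal governs)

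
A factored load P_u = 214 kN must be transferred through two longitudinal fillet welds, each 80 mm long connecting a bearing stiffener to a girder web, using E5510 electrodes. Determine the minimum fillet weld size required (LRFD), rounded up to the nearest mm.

w = 8 mm

E55XX → F_EXX = 550 MPa.
Total weld length L = 160 mm.
Required throat t_e = P_u / (φ × 0.6 F_EXX × L) = 214 / (0.75 × 0.6 × 550 × 160 × 10⁻³) = 5.404 mm.
Required leg w = t_e / 0.707 = 7.644 mm → use 8 mm.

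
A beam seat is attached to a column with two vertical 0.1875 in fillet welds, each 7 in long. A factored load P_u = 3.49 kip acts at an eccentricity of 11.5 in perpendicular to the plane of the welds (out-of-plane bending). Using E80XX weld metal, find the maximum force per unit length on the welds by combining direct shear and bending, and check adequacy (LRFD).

f_max ≈ 2.47 kip/in; adequate

E80XX → F_EXX = 80 ksi.
L_w = 2 × 7 = 14 in; section modulus (unit throat) S = 2 × L²/6 = 16.33 in².
Direct shear f_v = P/L_w = 3.49/14 = 0.2493 kip/in.
Moment M = P × e = 3.49 × 11.5 = 40.135 kip·in; bending f_b = M/S = 2.457 kip/in.
f_max = √(f_v² + f_b²) = √(0.2493² + 2.457²) = 2.47 kip/in.
φr_n = 0.75 × 0.6 × 80 × (0.707 × 0.1875) = 4.772 kip/in → adequate.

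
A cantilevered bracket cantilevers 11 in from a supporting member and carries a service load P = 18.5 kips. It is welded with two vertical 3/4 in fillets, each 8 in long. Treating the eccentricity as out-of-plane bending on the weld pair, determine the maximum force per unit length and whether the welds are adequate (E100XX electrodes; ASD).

E100XX → F_EXX = 100 ksi.
L_w = 2 × 8 = 16 in; section modulus (unit throat) S = 2 × L²/6 = 21.33 in².
Direct shear f_v = P/L_w = 18.5/16 = 1.156 kip/in.
Moment M = P × e = 18.5 × 11 = 203.5 kip·in; bending f_b = M/S = 9.539 kip/in.
f_max = √(f_v² + f_b²) = √(1.156² + 9.539²) = 9.609 kip/in.
r_n/Ω = (1/2.0) × 0.6 × 100 × (0.707 × 0.75) = 15.91 kip/in → adequate.

f_max ≈ 9.61 kip/in; adequate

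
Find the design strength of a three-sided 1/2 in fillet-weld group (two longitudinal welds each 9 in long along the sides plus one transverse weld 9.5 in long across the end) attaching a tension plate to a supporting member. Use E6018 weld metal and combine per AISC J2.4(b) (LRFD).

φR_n ≈ 282 kip

E60XX → F_EXX = 60 ksi.
t_e = 0.707 × 0.5 = 0.3535 in.
R_nwl = 0.6 × 60 × 0.3535 × 18 = 229.1 kip (longitudinal, 2 welds).
R_nwt = 0.6 × 60 × 0.3535 × 9.5 = 120.9 kip (transverse, base value).
(i) R_nwl + R_nwt = 350 kip; (ii) 0.85 R_nwl + 1.5 R_nwt = 376.1 kip.
R_n = max = 376.1 kip [governs: (ii)]; φR_n = 282 kip.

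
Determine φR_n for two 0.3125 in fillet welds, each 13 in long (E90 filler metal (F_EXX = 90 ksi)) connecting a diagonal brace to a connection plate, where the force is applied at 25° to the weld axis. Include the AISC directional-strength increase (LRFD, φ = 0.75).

t_e = 0.707 × 0.3125 = 0.2209 in; A_we = 0.2209 × 26 = 5.744 in².
Directional factor: 1.0 + 0.5 sin^1.5(25°) = 1.137.
F_nw = 0.6 × 90 × 1.137 = 61.42 ksi.
φR_n = 0.75 × 61.42 × 5.744 = 264.6 kip.

φR_n ≈ 265 kip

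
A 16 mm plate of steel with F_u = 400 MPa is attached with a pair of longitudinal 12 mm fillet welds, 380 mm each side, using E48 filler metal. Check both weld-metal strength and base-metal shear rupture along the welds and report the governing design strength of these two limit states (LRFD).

E48XX → F_EXX = 480 MPa.
t_e = 0.707 × 12 = 8.484 mm; L = 760 mm.
Weld metal: φR_n = 0.75 × 0.6 × 480 × 8.484 × 760 × 10⁻³ = 1393 kN.
Base metal (shear rupture): φR_n = 0.75 × 0.6 × 400 × 16 × 760 × 10⁻³ = 2189 kN.
Governing: weld metal.

φR_n ≈ 1390 kN (weld metal governs)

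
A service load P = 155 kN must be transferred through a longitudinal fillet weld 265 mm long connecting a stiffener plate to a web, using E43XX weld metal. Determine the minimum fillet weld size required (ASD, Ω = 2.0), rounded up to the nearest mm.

E43XX → F_EXX = 430 MPa.
Total weld length L = 265 mm.
Required throat t_e = P × Ω / (0.6 F_EXX × L) = 155 × 2.0 / (0.6 × 430 × 265 × 10⁻³) = 4.534 mm.
Required leg w = t_e / 0.707 = 6.413 mm → use 7 mm.

w = 7 mm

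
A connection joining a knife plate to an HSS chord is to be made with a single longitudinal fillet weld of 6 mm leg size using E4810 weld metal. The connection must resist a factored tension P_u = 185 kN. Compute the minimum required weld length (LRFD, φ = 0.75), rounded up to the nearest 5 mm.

L = 205 mm

E48XX → F_EXX = 480 MPa.
Throat t_e = 0.707 × 6 = 4.242 mm.
φr_n = 0.75 × 0.6 × 480 × 4.242 × 10⁻³ = 0.9163 kN/mm.
L_req = P_u / φr_n = 185 / 0.9163 = 201.9 mm total.
Round up → use L = 205 mm.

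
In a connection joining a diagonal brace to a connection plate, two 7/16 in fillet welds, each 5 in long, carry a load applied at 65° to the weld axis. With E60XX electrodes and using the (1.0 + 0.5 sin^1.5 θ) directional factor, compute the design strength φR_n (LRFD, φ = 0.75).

E60XX → F_EXX = 60 ksi.
t_e = 0.707 × 0.4375 = 0.3093 in; A_we = 0.3093 × 10 = 3.093 in².
Directional factor: 1.0 + 0.5 sin^1.5(65°) = 1.431.
F_nw = 0.6 × 60 × 1.431 = 51.53 ksi.
φR_n = 0.75 × 51.53 × 3.093 = 119.5 kips.

φR_n ≈ 120 kips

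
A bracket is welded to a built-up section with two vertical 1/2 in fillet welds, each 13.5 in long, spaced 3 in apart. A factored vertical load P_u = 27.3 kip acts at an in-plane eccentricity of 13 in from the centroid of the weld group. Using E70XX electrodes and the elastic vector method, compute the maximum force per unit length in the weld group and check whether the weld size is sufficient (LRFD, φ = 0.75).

f_max ≈ 5.52 kip/in; adequate

E70XX → F_EXX = 70 ksi.
Total weld length L_w = 27 in. Treat welds as unit-width lines.
Polar moment about centroid: J = 2[d³/12 + d(b/2)²] = 2[13.5³/12 + 13.5×1.5²] = 470.8 in³.
Direct shear f_v = P/L_w = 27.3 / 27 = 1.011 kip/in (vertical).
Torsion M = P·e = 27.3 × 13 = 354.9 kip·in.
Critical point at (x, y) = (1.5, 6.75) from centroid. f_tx = M·y/J = 5.088 kip/in; f_ty = M·x/J = 1.131 kip/in.
Resultant f_max = √[f_tx² + (f_v + f_ty)²] = √[5.088² + (1.011 + 1.131)²] = 5.521 kip/in.
Capacity per unit length: φr_n = 0.75 × 0.6 × 70 × (0.707 × 0.5) = 11.14 kip/in.
5.521 ≤ 11.14 → adequate.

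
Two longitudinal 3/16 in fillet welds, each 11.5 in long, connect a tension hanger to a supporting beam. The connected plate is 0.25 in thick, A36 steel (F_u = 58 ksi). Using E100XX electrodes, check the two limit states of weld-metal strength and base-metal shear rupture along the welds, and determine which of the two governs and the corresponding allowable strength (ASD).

R_n/Ω ≈ 91.5 kips (weld metal governs)

E100XX → F_EXX = 100 ksi.
t_e = 0.707 × 0.1875 = 0.1326 in; L = 23 in.
Weld metal: R_n/Ω = (1/2.0) × 0.6 × 100 × 0.1326 × 23 = 91.47 kips.
Base metal (shear rupture): R_n/Ω = (1/2.0) × 0.6 × 58 × 0.25 × 23 = 100 kips.
Governing: weld metal.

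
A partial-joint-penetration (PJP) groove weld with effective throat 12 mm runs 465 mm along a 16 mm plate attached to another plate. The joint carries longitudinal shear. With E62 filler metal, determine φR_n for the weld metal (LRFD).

φR_n ≈ 1560 kN

E62XX → F_EXX = 620 MPa.
Effective throat (given) t_e = 12 mm.
A_we = 12 × 465 = 5580 mm².
F_nw = 0.6 F_EXX = 372 MPa.
φR_n = 0.75 × 372 × 5580 × 10⁻³ = 1557 kN.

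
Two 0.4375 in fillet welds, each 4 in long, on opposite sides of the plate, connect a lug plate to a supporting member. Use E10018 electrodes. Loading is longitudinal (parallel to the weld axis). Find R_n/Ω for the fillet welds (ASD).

R_n/Ω ≈ 74.2 kips

E100XX → F_EXX = 100 ksi.
Effective throat t_e = 0.707 × 0.4375 = 0.3093 in.
Total length L = 8 in; A_we = 0.3093 × 8 = 2.474 in².
F_nw = 0.6 F_EXX = 0.6 × 100 = 60 ksi.
R_n = 60 × 2.474 = 148.5 kips; R_n/Ω = 148.5/2.0 = 74.23 kips.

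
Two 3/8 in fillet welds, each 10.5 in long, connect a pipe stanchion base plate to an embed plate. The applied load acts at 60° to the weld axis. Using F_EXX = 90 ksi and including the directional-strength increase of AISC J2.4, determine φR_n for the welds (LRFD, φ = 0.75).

t_e = 0.707 × 0.375 = 0.2651 in; A_we = 0.2651 × 21 = 5.568 in².
Directional factor: 1.0 + 0.5 sin^1.5(60°) = 1.403.
F_nw = 0.6 × 90 × 1.403 = 75.76 ksi.
φR_n = 0.75 × 75.76 × 5.568 = 316.4 kips.

φR_n ≈ 316 kips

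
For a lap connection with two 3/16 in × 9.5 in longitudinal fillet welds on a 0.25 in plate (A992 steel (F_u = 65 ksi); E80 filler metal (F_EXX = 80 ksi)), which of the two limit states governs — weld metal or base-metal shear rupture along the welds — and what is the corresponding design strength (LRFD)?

t_e = 0.707 × 0.1875 = 0.1326 in; L = 19 in.
Weld metal: φR_n = 0.75 × 0.6 × 80 × 0.1326 × 19 = 90.67 kip.
Base metal (shear rupture): φR_n = 0.75 × 0.6 × 65 × 0.25 × 19 = 138.9 kip.
Governing: weld metal.

φR_n ≈ 90.7 kip (weld metal governs)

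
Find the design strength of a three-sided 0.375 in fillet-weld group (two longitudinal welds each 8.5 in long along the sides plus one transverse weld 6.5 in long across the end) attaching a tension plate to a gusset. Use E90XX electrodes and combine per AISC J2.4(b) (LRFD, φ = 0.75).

E90XX → F_EXX = 90 ksi.
t_e = 0.707 × 0.375 = 0.2651 in.
R_nwl = 0.6 × 90 × 0.2651 × 17 = 243.4 kips (longitudinal, 2 welds).
R_nwt = 0.6 × 90 × 0.2651 × 6.5 = 93.06 kips (transverse, base value).
(i) R_nwl + R_nwt = 336.4 kips; (ii) 0.85 R_nwl + 1.5 R_nwt = 346.5 kips.
R_n = max = 346.5 kips [governs: (ii)]; φR_n = 259.8 kips.

φR_n ≈ 260 kips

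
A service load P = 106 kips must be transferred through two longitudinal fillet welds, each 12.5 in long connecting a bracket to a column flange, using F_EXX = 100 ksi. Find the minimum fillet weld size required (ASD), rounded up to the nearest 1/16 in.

Total weld length L = 25 in.
Required throat t_e = P × Ω / (0.6 F_EXX × L) = 106 × 2.0 / (0.6 × 100 × 25) = 0.1413 in.
Required leg w = t_e / 0.707 = 0.1999 in → use 1/4 in.

w = 1/4 in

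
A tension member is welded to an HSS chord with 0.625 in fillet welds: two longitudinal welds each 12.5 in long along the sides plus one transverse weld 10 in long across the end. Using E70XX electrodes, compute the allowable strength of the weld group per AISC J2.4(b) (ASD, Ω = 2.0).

R_n/Ω ≈ 336 kips

E70XX → F_EXX = 70 ksi.
t_e = 0.707 × 0.625 = 0.4419 in.
R_nwl = 0.6 × 70 × 0.4419 × 25 = 464 kips (longitudinal, 2 welds).
R_nwt = 0.6 × 70 × 0.4419 × 10 = 185.6 kips (transverse, base value).
(i) R_nwl + R_nwt = 649.6 kips; (ii) 0.85 R_nwl + 1.5 R_nwt = 672.8 kips.
R_n = max = 672.8 kips [governs: (ii)]; R_n/Ω = 336.4 kips.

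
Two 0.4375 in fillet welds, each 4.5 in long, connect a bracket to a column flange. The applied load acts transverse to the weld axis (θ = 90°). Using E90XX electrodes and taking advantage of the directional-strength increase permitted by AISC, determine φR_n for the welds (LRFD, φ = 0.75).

φR_n ≈ 169 kips

E90XX → F_EXX = 90 ksi.
t_e = 0.707 × 0.4375 = 0.3093 in; A_we = 0.3093 × 9 = 2.784 in².
Directional factor: 1.0 + 0.5 sin^1.5(90°) = 1.5.
F_nw = 0.6 × 90 × 1.5 = 81 ksi.
φR_n = 0.75 × 81 × 2.784 = 169.1 kips.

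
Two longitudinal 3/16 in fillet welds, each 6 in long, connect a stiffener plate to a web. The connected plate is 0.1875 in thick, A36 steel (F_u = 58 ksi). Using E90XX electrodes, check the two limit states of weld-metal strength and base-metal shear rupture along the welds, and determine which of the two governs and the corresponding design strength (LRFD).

φR_n ≈ 58.7 kips (base-metal shear rupture governs)

E90XX → F_EXX = 90 ksi.
t_e = 0.707 × 0.1875 = 0.1326 in; L = 12 in.
Weld metal: φR_n = 0.75 × 0.6 × 90 × 0.1326 × 12 = 64.43 kips.
Base metal (shear rupture): φR_n = 0.75 × 0.6 × 58 × 0.1875 × 12 = 58.72 kips.
Governing: base-metal shear rupture.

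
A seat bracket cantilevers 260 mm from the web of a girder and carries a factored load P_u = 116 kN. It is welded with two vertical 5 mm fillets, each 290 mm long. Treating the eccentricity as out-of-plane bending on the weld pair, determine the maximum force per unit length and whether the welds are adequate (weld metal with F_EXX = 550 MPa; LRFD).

f_max ≈ 1090 N/mm; NOT adequate

L_w = 2 × 290 = 580 mm; section modulus (unit throat) S = 2 × L²/6 = 28030 mm².
Direct shear f_v = P/L_w = 116×10³/580 = 200 N/mm.
Moment M = P × e = 116×10³ × 260 = 30160000 N·mm; bending f_b = M/S = 1076 N/mm.
f_max = √(f_v² + f_b²) = √(200² + 1076²) = 1094 N/mm.
φr_n = 0.75 × 0.6 × 550 × (0.707 × 5) = 874.9 N/mm → NOT adequate.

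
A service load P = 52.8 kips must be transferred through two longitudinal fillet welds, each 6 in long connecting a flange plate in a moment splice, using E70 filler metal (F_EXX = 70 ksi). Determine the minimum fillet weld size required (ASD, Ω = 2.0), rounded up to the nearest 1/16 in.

Total weld length L = 12 in.
Required throat t_e = P × Ω / (0.6 F_EXX × L) = 52.8 × 2.0 / (0.6 × 70 × 12) = 0.2095 in.
Required leg w = t_e / 0.707 = 0.2964 in → use 5/16 in.

w = 5/16 in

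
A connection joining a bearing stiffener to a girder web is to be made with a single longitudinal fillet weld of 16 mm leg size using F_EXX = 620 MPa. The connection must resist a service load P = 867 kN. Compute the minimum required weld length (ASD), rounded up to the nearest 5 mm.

L = 415 mm

Throat t_e = 0.707 × 16 = 11.31 mm.
r_n/Ω = (0.6 × 620 × 11.31) / 2.0 = 2104 N/mm = 2.104 kN/mm.
L_req = P / (r_n/Ω) = 867 / 2.104 = 412.1 mm total.
Round up → use L = 415 mm.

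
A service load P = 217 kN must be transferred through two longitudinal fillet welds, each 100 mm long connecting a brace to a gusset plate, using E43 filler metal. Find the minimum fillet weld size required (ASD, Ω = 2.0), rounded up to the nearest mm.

w = 12 mm

E43XX → F_EXX = 430 MPa.
Total weld length L = 200 mm.
Required throat t_e = P × Ω / (0.6 F_EXX × L) = 217 × 2.0 / (0.6 × 430 × 200 × 10⁻³) = 8.411 mm.
Required leg w = t_e / 0.707 = 11.9 mm → use 12 mm.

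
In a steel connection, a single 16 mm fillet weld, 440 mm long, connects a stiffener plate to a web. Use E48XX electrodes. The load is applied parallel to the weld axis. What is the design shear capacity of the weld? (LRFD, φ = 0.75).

φR_n ≈ 1080 kN

E48XX → F_EXX = 480 MPa.
Effective throat t_e = 0.707 × 16 = 11.31 mm.
Total length L = 440 mm; A_we = 11.31 × 440 = 4977 mm².
F_nw = 0.6 F_EXX = 0.6 × 480 = 288 MPa.
φR_n = 0.75 × 288 × 4977 × 10⁻³ = 1075 kN.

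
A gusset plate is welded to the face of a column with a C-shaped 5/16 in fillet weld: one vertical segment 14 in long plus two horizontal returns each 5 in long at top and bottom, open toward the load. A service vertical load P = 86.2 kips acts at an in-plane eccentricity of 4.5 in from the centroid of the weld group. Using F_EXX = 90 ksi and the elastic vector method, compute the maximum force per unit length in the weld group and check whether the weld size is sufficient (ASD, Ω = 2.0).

f_max ≈ 6.58 kip/in; NOT adequate

Total weld length L_w = 24 in. Treat welds as unit-width lines.
Centroid: x̄ = 2×5×2.5 / 24 = 1.042 in from the vertical weld.
Polar moment about centroid: J = I_x + I_y = [14³/12 + 2×5×7²] + [14×1.042² + 2(5³/12 + 5×1.458²)] = 776 in³.
Direct shear f_v = P/L_w = 86.2 / 24 = 3.592 kip/in (vertical).
Torsion M = P·e = 86.2 × 4.5 = 387.9 kip·in.
Critical point at (x, y) = (3.958, 7) from centroid. f_tx = M·y/J = 3.499 kip/in; f_ty = M·x/J = 1.979 kip/in.
Resultant f_max = √[f_tx² + (f_v + f_ty)²] = √[3.499² + (3.592 + 1.979)²] = 6.578 kip/in.
Capacity per unit length: r_n/Ω = (1/2.0) × 0.6 × 90 × (0.707 × 0.3125) = 5.965 kip/in.
6.578 > 5.965 → NOT adequate.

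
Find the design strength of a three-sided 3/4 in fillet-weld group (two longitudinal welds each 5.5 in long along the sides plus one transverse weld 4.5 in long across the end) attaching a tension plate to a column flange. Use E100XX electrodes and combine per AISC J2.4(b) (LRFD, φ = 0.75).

φR_n ≈ 384 kip

E100XX → F_EXX = 100 ksi.
t_e = 0.707 × 0.75 = 0.5302 in.
R_nwl = 0.6 × 100 × 0.5302 × 11 = 350 kip (longitudinal, 2 welds).
R_nwt = 0.6 × 100 × 0.5302 × 4.5 = 143.2 kip (transverse, base value).
(i) R_nwl + R_nwt = 493.1 kip; (ii) 0.85 R_nwl + 1.5 R_nwt = 512.2 kip.
R_n = max = 512.2 kip [governs: (ii)]; φR_n = 384.2 kip.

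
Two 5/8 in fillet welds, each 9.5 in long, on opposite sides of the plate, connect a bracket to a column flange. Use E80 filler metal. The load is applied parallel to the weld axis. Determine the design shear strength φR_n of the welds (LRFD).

E80XX → F_EXX = 80 ksi.
Effective throat t_e = 0.707 × 0.625 = 0.4419 in.
Total length L = 19 in; A_we = 0.4419 × 19 = 8.396 in².
F_nw = 0.6 F_EXX = 0.6 × 80 = 48 ksi.
φR_n = 0.75 × 48 × 8.396 = 302.2 kip.

φR_n ≈ 302 kip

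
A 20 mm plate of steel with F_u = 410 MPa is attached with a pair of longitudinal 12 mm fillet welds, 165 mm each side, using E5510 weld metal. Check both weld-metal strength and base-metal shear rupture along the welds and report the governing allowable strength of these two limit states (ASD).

R_n/Ω ≈ 462 kN (weld metal governs)

E55XX → F_EXX = 550 MPa.
t_e = 0.707 × 12 = 8.484 mm; L = 330 mm.
Weld metal: R_n/Ω = (1/2.0) × 0.6 × 550 × 8.484 × 330 × 10⁻³ = 462 kN.
Base metal (shear rupture): R_n/Ω = (1/2.0) × 0.6 × 410 × 20 × 330 × 10⁻³ = 811.8 kN.
Governing: weld metal.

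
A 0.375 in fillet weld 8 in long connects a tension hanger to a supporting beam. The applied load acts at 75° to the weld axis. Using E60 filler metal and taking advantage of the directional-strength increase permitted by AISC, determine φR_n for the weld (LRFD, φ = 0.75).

φR_n ≈ 84.4 kip

E60XX → F_EXX = 60 ksi.
t_e = 0.707 × 0.375 = 0.2651 in; A_we = 0.2651 × 8 = 2.121 in².
Directional factor: 1.0 + 0.5 sin^1.5(75°) = 1.475.
F_nw = 0.6 × 60 × 1.475 = 53.09 ksi.
φR_n = 0.75 × 53.09 × 2.121 = 84.45 kip.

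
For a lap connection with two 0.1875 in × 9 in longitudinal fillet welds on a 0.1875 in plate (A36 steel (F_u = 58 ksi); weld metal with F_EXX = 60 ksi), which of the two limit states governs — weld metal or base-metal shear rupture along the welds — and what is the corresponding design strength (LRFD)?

φR_n ≈ 64.4 kips (weld metal governs)

t_e = 0.707 × 0.1875 = 0.1326 in; L = 18 in.
Weld metal: φR_n = 0.75 × 0.6 × 60 × 0.1326 × 18 = 64.43 kips.
Base metal (shear rupture): φR_n = 0.75 × 0.6 × 58 × 0.1875 × 18 = 88.09 kips.
Governing: weld metal.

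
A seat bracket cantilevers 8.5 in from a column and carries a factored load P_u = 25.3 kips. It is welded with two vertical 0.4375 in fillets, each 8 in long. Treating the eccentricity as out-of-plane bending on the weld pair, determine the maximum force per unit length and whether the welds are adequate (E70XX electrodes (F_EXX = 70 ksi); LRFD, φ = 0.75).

L_w = 2 × 8 = 16 in; section modulus (unit throat) S = 2 × L²/6 = 21.33 in².
Direct shear f_v = P/L_w = 25.3/16 = 1.581 kip/in.
Moment M = P × e = 25.3 × 8.5 = 215.05 kip·in; bending f_b = M/S = 10.08 kip/in.
f_max = √(f_v² + f_b²) = √(1.581² + 10.08²) = 10.2 kip/in.
φr_n = 0.75 × 0.6 × 70 × (0.707 × 0.4375) = 9.743 kip/in → NOT adequate.

f_max ≈ 10.2 kip/in; NOT adequate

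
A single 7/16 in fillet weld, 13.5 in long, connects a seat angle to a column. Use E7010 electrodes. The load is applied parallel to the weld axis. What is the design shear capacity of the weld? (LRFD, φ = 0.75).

φR_n ≈ 132 kip

E70XX → F_EXX = 70 ksi.
Effective throat t_e = 0.707 × 0.4375 = 0.3093 in.
Total length L = 13.5 in; A_we = 0.3093 × 13.5 = 4.176 in².
F_nw = 0.6 F_EXX = 0.6 × 70 = 42 ksi.
φR_n = 0.75 × 42 × 4.176 = 131.5 kip.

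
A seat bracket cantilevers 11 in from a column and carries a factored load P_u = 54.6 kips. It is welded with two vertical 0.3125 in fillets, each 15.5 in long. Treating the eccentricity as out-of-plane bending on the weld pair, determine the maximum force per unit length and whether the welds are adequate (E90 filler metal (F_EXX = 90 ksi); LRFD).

f_max ≈ 7.7 kip/in; adequate

L_w = 2 × 15.5 = 31 in; section modulus (unit throat) S = 2 × L²/6 = 80.08 in².
Direct shear f_v = P/L_w = 54.6/31 = 1.761 kip/in.
Moment M = P × e = 54.6 × 11 = 600.6 kip·in; bending f_b = M/S = 7.5 kip/in.
f_max = √(f_v² + f_b²) = √(1.761² + 7.5²) = 7.704 kip/in.
φr_n = 0.75 × 0.6 × 90 × (0.707 × 0.3125) = 8.948 kip/in → adequate.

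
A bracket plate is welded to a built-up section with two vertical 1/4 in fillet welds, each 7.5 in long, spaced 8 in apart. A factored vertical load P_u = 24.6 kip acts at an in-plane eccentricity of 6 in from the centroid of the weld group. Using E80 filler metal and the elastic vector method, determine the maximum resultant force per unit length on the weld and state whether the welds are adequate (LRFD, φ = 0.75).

E80XX → F_EXX = 80 ksi.
Total weld length L_w = 15 in. Treat welds as unit-width lines.
Polar moment about centroid: J = 2[d³/12 + d(b/2)²] = 2[7.5³/12 + 7.5×4²] = 310.3 in³.
Direct shear f_v = P/L_w = 24.6 / 15 = 1.64 kip/in (vertical).
Torsion M = P·e = 24.6 × 6 = 147.6 kip·in.
Critical point at (x, y) = (4, 3.75) from centroid. f_tx = M·y/J = 1.784 kip/in; f_ty = M·x/J = 1.903 kip/in.
Resultant f_max = √[f_tx² + (f_v + f_ty)²] = √[1.784² + (1.64 + 1.903)²] = 3.966 kip/in.
Capacity per unit length: φr_n = 0.75 × 0.6 × 80 × (0.707 × 0.25) = 6.363 kip/in.
3.966 ≤ 6.363 → adequate.

f_max ≈ 3.97 kip/in; adequate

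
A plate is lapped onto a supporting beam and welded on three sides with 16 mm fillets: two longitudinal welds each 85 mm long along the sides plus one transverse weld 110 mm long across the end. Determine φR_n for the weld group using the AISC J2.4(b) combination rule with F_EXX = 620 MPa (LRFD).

t_e = 0.707 × 16 = 11.31 mm.
R_nwl = 0.6 × 620 × 11.31 × 170 × 10⁻³ = 715.4 kN (longitudinal, 2 welds).
R_nwt = 0.6 × 620 × 11.31 × 110 × 10⁻³ = 462.9 kN (transverse, base value).
(i) R_nwl + R_nwt = 1178 kN; (ii) 0.85 R_nwl + 1.5 R_nwt = 1302 kN.
R_n = max = 1302 kN [governs: (ii)]; φR_n = 976.8 kN.

φR_n ≈ 977 kN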